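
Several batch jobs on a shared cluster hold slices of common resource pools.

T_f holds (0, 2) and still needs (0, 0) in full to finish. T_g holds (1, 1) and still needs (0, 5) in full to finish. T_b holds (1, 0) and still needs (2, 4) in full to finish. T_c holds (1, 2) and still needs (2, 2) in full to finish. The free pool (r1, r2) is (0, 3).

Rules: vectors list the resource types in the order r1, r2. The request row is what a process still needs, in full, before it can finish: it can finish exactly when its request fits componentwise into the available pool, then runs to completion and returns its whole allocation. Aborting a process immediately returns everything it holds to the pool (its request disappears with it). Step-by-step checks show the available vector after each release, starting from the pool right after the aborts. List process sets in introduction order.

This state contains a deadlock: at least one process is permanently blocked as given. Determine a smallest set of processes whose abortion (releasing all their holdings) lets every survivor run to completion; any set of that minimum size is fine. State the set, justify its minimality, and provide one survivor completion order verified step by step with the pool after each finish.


The answer: abort T_c.
Key observation: aborting T_c returns (1, 2), and T_b — hopeless before — runs at step 2 with the returned capacity in the pool.
Minimality: the empty abort set fails — the state is deadlocked as it stands.
One survivor order: T_g, T_b, T_f. Step-by-step check (post-abort pool first):
  pool = (1, 5)
  run T_g (needs (0, 5), free (1, 5)); after release of (1, 1) the pool is (2, 6)
  run T_b (needs (2, 4), free (2, 6)); after release of (1, 0) the pool is (3, 6)
  run T_f (needs (0, 0), free (3, 6)); after release of (0, 2) the pool is (3, 8)


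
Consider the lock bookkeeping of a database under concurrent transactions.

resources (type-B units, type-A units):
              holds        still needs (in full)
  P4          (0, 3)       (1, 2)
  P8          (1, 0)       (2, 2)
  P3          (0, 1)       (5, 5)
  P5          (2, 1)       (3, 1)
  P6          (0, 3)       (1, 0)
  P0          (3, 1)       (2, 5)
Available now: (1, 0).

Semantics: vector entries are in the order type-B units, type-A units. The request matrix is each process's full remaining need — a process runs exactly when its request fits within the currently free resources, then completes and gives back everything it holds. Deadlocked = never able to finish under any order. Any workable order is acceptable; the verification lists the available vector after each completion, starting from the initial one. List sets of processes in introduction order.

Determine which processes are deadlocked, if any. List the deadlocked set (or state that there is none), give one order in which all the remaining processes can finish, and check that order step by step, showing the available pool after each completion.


The deadlocked set is P8, P3, P5 and P0.
Key observation: the pool after P6, P4 is (1, 6); every surviving request exceeds it in type-B units, so progress ends there.
A valid finishing order for the others: P6, P4. Check, step by step:
  pool = (1, 0)
  P6 needs (1, 0) <= (1, 0) -> finishes; pool += (0, 3) = (1, 3)
  P4 needs (1, 2) <= (1, 3) -> finishes; pool += (0, 3) = (1, 6)
None of the blocked processes ever fits:
  P8 cannot run: need (2, 2) vs free (1, 6) (insufficient type-B units)
  P3 cannot run: need (5, 5) vs free (1, 6) (insufficient type-B units)
  P5 cannot run: need (3, 1) vs free (1, 6) (insufficient type-B units)
  P0 cannot run: need (2, 5) vs free (1, 6) (insufficient type-B units)


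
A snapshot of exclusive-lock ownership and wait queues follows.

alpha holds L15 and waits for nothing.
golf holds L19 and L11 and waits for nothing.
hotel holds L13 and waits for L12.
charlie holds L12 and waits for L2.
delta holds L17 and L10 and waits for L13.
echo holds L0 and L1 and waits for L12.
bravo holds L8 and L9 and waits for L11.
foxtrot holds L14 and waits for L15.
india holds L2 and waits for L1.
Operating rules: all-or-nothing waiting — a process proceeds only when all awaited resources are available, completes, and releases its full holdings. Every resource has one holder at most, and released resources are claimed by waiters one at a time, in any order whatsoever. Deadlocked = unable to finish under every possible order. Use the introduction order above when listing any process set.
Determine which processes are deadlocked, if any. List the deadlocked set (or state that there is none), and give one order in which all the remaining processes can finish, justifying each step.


Deadlocked: hotel, charlie, delta, echo and india.
Key observation: the waits loop around charlie -> india -> echo -> charlie with no way out; hotel and delta wait into the deadlock from upstream.
One completion order for the rest: golf, alpha, foxtrot, bravo.
Check, step by step:
  golf: no waits; runs immediately, freeing L19 and L11
  alpha: no waits; runs immediately, freeing L15
  foxtrot waits on L15 — all released -> runs and releases L14
  bravo waits on L11 — all released -> runs and releases L8 and L9


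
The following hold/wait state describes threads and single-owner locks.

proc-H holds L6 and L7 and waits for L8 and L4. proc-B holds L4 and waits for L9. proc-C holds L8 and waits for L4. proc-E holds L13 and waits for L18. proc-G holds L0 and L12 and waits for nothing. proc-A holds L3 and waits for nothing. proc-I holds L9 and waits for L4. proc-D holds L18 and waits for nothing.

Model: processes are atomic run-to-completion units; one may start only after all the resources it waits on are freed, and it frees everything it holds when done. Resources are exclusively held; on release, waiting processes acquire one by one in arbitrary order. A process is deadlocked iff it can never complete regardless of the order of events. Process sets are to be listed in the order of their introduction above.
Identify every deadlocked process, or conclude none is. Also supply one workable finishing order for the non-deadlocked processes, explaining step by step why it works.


The deadlocked set is proc-H, proc-B, proc-C and proc-I.
Key observation: nobody on the ring proc-B -> proc-I -> proc-B can start until another member finishes, which never happens; proc-H and proc-C wait into the deadlock from upstream.
The rest can finish in the order proc-G, proc-D, proc-E, proc-A.
Verifying each step:
  proc-G waits on nothing -> runs at once and releases L0 and L12
  proc-D waits on nothing -> runs at once and releases L18
  proc-E: everything it awaited (L18) is free; runs, freeing L13
  proc-A waits on nothing -> runs at once and releases L3


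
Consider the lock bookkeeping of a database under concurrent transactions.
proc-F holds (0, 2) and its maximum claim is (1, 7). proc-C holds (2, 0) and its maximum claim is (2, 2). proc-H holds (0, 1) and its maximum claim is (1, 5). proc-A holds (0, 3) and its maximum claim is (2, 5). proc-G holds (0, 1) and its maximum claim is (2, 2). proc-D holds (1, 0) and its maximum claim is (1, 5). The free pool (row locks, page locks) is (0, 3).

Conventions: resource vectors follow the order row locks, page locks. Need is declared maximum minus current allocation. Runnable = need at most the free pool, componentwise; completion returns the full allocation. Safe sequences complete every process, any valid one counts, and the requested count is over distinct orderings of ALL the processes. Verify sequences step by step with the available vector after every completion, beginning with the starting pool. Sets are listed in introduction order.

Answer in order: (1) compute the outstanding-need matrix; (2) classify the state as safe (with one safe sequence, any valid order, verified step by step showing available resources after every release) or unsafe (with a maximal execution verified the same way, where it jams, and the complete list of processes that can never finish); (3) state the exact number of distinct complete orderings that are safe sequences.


(1) Outstanding need per process (order row locks, page locks):
  proc-F: (1, 5)
  proc-C: (0, 2)
  proc-H: (1, 4)
  proc-A: (2, 2)
  proc-G: (2, 1)
  proc-D: (0, 5)
(2) SAFE. One safe sequence: proc-C, proc-A, proc-H, proc-G, proc-F, proc-D.
Key observation: proc-A is the earliest step where a requested resource binds exactly: need (2, 2), pool (2, 3) at its turn.
Check, step by step:
  pool = (0, 3)
  proc-C: need (0, 2) fits (0, 3); releases (2, 0), pool now (2, 3)
  proc-A: need (2, 2) fits (2, 3); releases (0, 3), pool now (2, 6)
  proc-H: need (1, 4) fits (2, 6); releases (0, 1), pool now (2, 7)
  proc-G: need (2, 1) fits (2, 7); releases (0, 1), pool now (2, 8)
  proc-F: need (1, 5) fits (2, 8); releases (0, 2), pool now (2, 10)
  proc-D: need (0, 5) fits (2, 10); releases (1, 0), pool now (3, 10)
(3) The exact count: 36 of the possible complete orderings are safe sequences.


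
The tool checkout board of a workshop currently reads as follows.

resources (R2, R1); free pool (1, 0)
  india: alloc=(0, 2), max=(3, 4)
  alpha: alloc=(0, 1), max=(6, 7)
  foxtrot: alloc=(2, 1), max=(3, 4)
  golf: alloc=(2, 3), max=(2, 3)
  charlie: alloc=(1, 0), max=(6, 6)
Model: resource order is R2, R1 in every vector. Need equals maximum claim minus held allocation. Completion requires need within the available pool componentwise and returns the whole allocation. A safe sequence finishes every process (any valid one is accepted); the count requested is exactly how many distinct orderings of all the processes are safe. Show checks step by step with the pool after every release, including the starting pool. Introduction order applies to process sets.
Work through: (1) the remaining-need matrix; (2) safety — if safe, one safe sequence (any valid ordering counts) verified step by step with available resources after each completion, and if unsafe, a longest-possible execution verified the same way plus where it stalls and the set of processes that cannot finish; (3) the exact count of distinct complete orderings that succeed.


(1) Outstanding need per process (order R2, R1):
  india: (3, 2)
  alpha: (6, 6)
  foxtrot: (1, 3)
  golf: (0, 0)
  charlie: (5, 6)
(2) The state is SAFE; one workable sequence: golf, foxtrot, india, charlie, alpha.
Key observation: reading the order forward, foxtrot is the first process whose need (1, 3) meets the free pool (3, 3) exactly on a resource it requests.
Step-by-step check:
  pool = (1, 0)
  golf: need (0, 0) fits (1, 0); releases (2, 3), pool now (3, 3)
  foxtrot: need (1, 3) fits (3, 3); releases (2, 1), pool now (5, 4)
  india: need (3, 2) fits (5, 4); releases (0, 2), pool now (5, 6)
  charlie: need (5, 6) fits (5, 6); releases (1, 0), pool now (6, 6)
  alpha: need (6, 6) fits (6, 6); releases (0, 1), pool now (6, 7)
(3) The exact count: 2 of the possible complete orderings are safe sequences.


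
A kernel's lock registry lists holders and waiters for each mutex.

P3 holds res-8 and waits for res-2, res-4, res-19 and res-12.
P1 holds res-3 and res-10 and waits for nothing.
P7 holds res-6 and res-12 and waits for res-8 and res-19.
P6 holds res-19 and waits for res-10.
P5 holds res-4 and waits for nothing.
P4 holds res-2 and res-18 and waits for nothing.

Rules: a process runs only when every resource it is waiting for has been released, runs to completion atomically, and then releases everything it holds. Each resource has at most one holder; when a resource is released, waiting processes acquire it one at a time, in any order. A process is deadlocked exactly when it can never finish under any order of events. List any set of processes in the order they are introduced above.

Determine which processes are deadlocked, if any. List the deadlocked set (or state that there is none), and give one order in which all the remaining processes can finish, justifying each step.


Deadlocked: P3 and P7.
Key observation: nobody on the ring P3 -> P7 -> P3 can start until another member finishes, which never happens; no other process is dragged down with it.
A valid finishing order for the others: P1, P4, P5, P6.
Verifying each step:
  P1 waits on nothing -> runs at once and releases res-3 and res-10
  P4 waits on nothing -> runs at once and releases res-2 and res-18
  P5 waits on nothing -> runs at once and releases res-4
  P6 waits on res-10 — all released -> runs and releases res-19


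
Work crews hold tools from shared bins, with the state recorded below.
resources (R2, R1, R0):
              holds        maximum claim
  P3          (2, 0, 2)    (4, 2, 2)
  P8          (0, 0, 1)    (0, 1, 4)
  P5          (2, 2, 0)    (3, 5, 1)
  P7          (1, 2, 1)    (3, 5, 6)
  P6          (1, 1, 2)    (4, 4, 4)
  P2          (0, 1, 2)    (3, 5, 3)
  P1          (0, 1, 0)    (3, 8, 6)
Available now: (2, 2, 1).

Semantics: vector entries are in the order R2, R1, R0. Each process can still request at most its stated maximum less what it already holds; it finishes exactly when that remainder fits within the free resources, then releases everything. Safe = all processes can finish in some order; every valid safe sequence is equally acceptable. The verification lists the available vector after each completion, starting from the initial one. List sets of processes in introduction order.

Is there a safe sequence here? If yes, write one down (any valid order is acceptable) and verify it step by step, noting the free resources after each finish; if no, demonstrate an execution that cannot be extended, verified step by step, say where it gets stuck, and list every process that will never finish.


The state is UNSAFE.
Key observation: once P3, P8 finish, the pool peaks at (4, 2, 4) — and every remaining process still needs more R1 than that.
Going as far as possible: P3, P8; after that, nothing fits. Check, step by step:
  pool = (2, 2, 1)
  run P3 (needs (2, 2, 0), free (2, 2, 1)); after release of (2, 0, 2) the pool is (4, 2, 3)
  run P8 (needs (0, 1, 3), free (4, 2, 3)); after release of (0, 0, 1) the pool is (4, 2, 4)
  P5 cannot run: need (1, 3, 1) vs free (4, 2, 4) (insufficient R1)
  P7 cannot run: need (2, 3, 5) vs free (4, 2, 4) (insufficient R1 and R0)
  P6 cannot run: need (3, 3, 2) vs free (4, 2, 4) (insufficient R1)
  P2 cannot run: need (3, 4, 1) vs free (4, 2, 4) (insufficient R1)
  P1 cannot run: need (3, 7, 6) vs free (4, 2, 4) (insufficient R1 and R0)
Never able to finish: P5, P7, P6, P2 and P1.


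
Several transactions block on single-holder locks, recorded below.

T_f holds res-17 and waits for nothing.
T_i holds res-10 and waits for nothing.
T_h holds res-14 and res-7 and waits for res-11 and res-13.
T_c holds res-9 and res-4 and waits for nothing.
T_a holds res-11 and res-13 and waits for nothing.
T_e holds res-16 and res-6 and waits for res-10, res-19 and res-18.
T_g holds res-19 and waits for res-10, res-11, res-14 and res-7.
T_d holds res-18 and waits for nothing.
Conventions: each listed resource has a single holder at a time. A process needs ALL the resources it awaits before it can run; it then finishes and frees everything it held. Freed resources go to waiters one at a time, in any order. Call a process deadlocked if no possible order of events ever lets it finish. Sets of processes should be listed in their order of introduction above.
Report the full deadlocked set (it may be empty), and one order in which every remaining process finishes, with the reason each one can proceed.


Nothing here is deadlocked.
Key observation: although several processes wait, no cycle exists — each chain bottoms out at a free runner.
The rest can finish in the order T_i, T_a, T_h, T_f, T_c, T_d, T_g, T_e.
Verifying each step:
  run T_i (it waits on nothing); releases res-10
  run T_a (it waits on nothing); releases res-11 and res-13
  run T_h (all its waits — res-11 and res-13 — are resolved); releases res-14 and res-7
  run T_f (it waits on nothing); releases res-17
  run T_c (it waits on nothing); releases res-9 and res-4
  run T_d (it waits on nothing); releases res-18
  run T_g (all its waits — res-10, res-11, res-14 and res-7 — are resolved); releases res-19
  run T_e (all its waits — res-10, res-19 and res-18 — are resolved); releases res-16 and res-6


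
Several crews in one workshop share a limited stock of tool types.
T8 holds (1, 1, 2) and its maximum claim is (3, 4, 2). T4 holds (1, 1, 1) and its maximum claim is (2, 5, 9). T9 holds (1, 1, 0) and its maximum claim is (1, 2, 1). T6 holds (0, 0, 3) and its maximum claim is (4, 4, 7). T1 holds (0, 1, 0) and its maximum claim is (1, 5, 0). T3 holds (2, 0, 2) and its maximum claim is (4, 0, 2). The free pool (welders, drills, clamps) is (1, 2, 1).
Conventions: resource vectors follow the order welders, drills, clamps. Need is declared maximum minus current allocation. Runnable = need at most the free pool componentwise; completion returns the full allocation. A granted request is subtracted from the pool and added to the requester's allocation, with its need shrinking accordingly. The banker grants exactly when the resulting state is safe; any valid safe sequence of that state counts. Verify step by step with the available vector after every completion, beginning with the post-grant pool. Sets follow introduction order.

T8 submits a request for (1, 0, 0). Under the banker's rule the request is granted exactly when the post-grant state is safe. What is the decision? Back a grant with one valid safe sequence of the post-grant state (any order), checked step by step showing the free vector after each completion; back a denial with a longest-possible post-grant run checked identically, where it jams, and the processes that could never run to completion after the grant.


GRANT — the state after the grant stays safe, e.g. via T9, T8, T3, T1, T6, T4.
Key observation: after the grant the pool drops to (0, 2, 1), which still lets T9 finish first and unwind the rest.
Verifying the post-grant state step by step:
  pool = (0, 2, 1)
  T9: need (0, 1, 1) fits (0, 2, 1); releases (1, 1, 0), pool now (1, 3, 1)
  T8: need (1, 3, 0) fits (1, 3, 1); releases (2, 1, 2), pool now (3, 4, 3)
  T3: need (2, 0, 0) fits (3, 4, 3); releases (2, 0, 2), pool now (5, 4, 5)
  T1: need (1, 4, 0) fits (5, 4, 5); releases (0, 1, 0), pool now (5, 5, 5)
  T6: need (4, 4, 4) fits (5, 5, 5); releases (0, 0, 3), pool now (5, 5, 8)
  T4: need (1, 4, 8) fits (5, 5, 8); releases (1, 1, 1), pool now (6, 6, 9)


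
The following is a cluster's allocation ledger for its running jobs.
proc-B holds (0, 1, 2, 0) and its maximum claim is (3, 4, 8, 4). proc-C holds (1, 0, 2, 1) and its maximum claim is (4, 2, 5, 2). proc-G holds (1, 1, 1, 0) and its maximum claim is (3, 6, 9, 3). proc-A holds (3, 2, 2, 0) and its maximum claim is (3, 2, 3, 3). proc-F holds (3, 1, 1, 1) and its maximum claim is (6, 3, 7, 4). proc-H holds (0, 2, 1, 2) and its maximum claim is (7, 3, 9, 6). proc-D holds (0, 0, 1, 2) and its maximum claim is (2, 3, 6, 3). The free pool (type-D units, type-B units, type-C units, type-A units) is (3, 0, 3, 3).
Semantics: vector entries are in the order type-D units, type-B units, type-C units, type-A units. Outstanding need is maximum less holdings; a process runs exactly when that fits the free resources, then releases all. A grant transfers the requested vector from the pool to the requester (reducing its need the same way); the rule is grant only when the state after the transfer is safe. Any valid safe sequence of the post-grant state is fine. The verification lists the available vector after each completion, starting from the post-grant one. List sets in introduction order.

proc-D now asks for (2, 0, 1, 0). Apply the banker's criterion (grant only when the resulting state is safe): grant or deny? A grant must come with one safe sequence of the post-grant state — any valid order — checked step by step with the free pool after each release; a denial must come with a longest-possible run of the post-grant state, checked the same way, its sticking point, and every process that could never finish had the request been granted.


GRANT — the state after the grant stays safe, e.g. via proc-A, proc-C, proc-F, proc-D, proc-B, proc-H, proc-G.
Key observation: granting shrinks the pool to (1, 0, 2, 3), yet proc-A still fits and the chain goes through.
Verifying the post-grant state step by step:
  pool = (1, 0, 2, 3)
  proc-A: need (0, 0, 1, 3) fits (1, 0, 2, 3); releases (3, 2, 2, 0), pool now (4, 2, 4, 3)
  proc-C: need (3, 2, 3, 1) fits (4, 2, 4, 3); releases (1, 0, 2, 1), pool now (5, 2, 6, 4)
  proc-F: need (3, 2, 6, 3) fits (5, 2, 6, 4); releases (3, 1, 1, 1), pool now (8, 3, 7, 5)
  proc-D: need (0, 3, 4, 1) fits (8, 3, 7, 5); releases (2, 0, 2, 2), pool now (10, 3, 9, 7)
  proc-B: need (3, 3, 6, 4) fits (10, 3, 9, 7); releases (0, 1, 2, 0), pool now (10, 4, 11, 7)
  proc-H: need (7, 1, 8, 4) fits (10, 4, 11, 7); releases (0, 2, 1, 2), pool now (10, 6, 12, 9)
  proc-G: need (2, 5, 8, 3) fits (10, 6, 12, 9); releases (1, 1, 1, 0), pool now (11, 7, 13, 9)


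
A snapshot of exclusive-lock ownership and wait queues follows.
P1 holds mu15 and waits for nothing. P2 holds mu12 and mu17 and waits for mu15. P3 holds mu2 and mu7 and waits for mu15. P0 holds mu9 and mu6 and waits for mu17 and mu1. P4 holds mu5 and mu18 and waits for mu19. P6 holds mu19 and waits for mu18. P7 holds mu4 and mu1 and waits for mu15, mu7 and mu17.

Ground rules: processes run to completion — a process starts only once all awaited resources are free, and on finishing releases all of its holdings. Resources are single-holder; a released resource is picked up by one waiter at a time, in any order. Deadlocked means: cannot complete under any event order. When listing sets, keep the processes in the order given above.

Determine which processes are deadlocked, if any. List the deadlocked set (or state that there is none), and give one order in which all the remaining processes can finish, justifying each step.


Deadlocked: P4 and P6.
Key observation: P4 -> P6 -> P4 is a circular wait — nothing in it can go first; no other process is dragged down with it.
The rest can finish in the order P1, P3, P2, P7, P0.
Walking it through:
  run P1 (it waits on nothing); releases mu15
  P3 waits on mu15 — all released -> runs and releases mu2 and mu7
  P2 waits on mu15 — all released -> runs and releases mu12 and mu17
  P7 waits on mu15, mu7 and mu17 — all released -> runs and releases mu4 and mu1
  P0 waits on mu17 and mu1 — all released -> runs and releases mu9 and mu6


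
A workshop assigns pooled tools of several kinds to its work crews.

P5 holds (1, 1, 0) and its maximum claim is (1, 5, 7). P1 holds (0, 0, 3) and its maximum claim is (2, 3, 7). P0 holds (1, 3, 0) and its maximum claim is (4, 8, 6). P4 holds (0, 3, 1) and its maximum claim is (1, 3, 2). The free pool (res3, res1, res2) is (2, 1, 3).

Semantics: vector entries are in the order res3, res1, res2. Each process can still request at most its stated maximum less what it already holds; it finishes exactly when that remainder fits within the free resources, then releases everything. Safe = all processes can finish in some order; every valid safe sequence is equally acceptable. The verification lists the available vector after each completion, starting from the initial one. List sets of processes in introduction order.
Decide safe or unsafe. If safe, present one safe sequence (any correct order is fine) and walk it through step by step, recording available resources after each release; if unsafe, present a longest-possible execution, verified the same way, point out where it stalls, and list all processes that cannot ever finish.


SAFE. One safe sequence: P4, P1, P5, P0.
Key observation: the first exact fit in this order is P1 — it needs (2, 3, 4) with (2, 4, 4) free, meeting a requested resource to the last unit.
Step-by-step check:
  pool = (2, 1, 3)
  P4: need (1, 0, 1) fits (2, 1, 3); releases (0, 3, 1), pool now (2, 4, 4)
  P1: need (2, 3, 4) fits (2, 4, 4); releases (0, 0, 3), pool now (2, 4, 7)
  P5: need (0, 4, 7) fits (2, 4, 7); releases (1, 1, 0), pool now (3, 5, 7)
  P0: need (3, 5, 6) fits (3, 5, 7); releases (1, 3, 0), pool now (4, 8, 7)


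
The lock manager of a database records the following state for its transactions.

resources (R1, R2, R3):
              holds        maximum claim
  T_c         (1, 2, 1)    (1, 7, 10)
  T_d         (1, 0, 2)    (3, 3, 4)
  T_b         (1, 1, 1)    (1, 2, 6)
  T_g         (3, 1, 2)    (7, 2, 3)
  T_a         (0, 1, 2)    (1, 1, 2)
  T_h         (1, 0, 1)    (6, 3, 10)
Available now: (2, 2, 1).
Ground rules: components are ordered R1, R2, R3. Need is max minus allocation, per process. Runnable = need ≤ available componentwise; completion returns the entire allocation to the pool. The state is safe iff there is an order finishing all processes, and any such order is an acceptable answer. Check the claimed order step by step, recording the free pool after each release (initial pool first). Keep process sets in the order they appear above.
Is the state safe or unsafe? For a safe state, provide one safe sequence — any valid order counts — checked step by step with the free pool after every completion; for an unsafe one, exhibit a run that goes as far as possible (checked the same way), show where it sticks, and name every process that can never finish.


UNSAFE — no complete ordering exists.
Key observation: no order helps: past T_a, T_d, T_b, T_g, the free pool tops out at (7, 5, 8), below what each blocked process needs in R3.
A maximal execution: T_a, T_d, T_b, T_g — then nothing else fits. Walking it through:
  pool = (2, 2, 1)
  T_a needs (1, 0, 0) <= (2, 2, 1) -> finishes; pool += (0, 1, 2) = (2, 3, 3)
  T_d needs (2, 3, 2) <= (2, 3, 3) -> finishes; pool += (1, 0, 2) = (3, 3, 5)
  T_b needs (0, 1, 5) <= (3, 3, 5) -> finishes; pool += (1, 1, 1) = (4, 4, 6)
  T_g needs (4, 1, 1) <= (4, 4, 6) -> finishes; pool += (3, 1, 2) = (7, 5, 8)
  blocked: T_c wants (0, 5, 9), pool (7, 5, 8) — not enough R3
  blocked: T_h wants (5, 3, 9), pool (7, 5, 8) — not enough R3
Processes that can never finish: T_c and T_h.


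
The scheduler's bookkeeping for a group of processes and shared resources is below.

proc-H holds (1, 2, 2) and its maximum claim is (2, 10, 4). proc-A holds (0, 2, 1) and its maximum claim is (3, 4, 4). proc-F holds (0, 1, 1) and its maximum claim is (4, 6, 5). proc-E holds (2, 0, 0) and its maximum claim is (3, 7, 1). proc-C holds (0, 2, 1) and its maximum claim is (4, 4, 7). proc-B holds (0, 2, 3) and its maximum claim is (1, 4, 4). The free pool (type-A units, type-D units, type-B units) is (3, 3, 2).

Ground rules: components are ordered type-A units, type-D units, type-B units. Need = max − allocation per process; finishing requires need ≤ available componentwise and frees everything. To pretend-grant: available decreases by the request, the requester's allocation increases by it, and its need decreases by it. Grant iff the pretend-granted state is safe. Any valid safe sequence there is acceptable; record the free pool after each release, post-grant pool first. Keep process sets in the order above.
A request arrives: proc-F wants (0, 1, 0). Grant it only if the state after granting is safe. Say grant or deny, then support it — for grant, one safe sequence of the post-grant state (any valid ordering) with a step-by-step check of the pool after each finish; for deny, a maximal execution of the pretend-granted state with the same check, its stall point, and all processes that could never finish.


DENY — the pretend-granted state is unsafe.
Key observation: after proc-B, proc-A the pool peaks at (3, 6, 6), and each blocked process is short somewhere: proc-H on type-D units; proc-F on type-A units; proc-E on type-D units; proc-C on type-A units.
Pretend the grant happened; the run proc-B, proc-A goes as far as possible. Walking it through:
  pool = (3, 2, 2)
  proc-B needs (1, 2, 1) <= (3, 2, 2) -> finishes; pool += (0, 2, 3) = (3, 4, 5)
  proc-A needs (3, 2, 3) <= (3, 4, 5) -> finishes; pool += (0, 2, 1) = (3, 6, 6)
  proc-H still needs (1, 8, 2) but only (3, 6, 6) is free — short on type-D units
  proc-F still needs (4, 4, 4) but only (3, 6, 6) is free — short on type-A units
  proc-E still needs (1, 7, 1) but only (3, 6, 6) is free — short on type-D units
  proc-C still needs (4, 2, 6) but only (3, 6, 6) is free — short on type-A units
Had the request been granted, proc-H, proc-F, proc-E and proc-C could never finish.


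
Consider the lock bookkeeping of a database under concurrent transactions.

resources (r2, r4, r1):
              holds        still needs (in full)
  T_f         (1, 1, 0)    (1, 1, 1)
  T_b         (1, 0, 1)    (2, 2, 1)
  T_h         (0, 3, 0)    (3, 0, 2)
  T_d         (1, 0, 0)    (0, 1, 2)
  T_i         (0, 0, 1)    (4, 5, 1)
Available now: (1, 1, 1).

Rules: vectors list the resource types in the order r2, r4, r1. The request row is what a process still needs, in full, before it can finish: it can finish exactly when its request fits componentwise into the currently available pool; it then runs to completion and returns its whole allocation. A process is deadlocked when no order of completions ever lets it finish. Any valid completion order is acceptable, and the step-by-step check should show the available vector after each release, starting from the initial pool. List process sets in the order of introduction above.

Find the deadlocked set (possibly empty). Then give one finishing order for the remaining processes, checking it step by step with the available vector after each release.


The deadlocked set is empty.
Key observation: T_f fits the free pool immediately, and its release cascades until everyone finishes.
A valid finishing order for the others: T_f, T_b, T_h, T_d, T_i. Walking it through:
  pool = (1, 1, 1)
  T_f needs (1, 1, 1) <= (1, 1, 1) -> finishes; pool += (1, 1, 0) = (2, 2, 1)
  T_b needs (2, 2, 1) <= (2, 2, 1) -> finishes; pool += (1, 0, 1) = (3, 2, 2)
  T_h needs (3, 0, 2) <= (3, 2, 2) -> finishes; pool += (0, 3, 0) = (3, 5, 2)
  T_d needs (0, 1, 2) <= (3, 5, 2) -> finishes; pool += (1, 0, 0) = (4, 5, 2)
  T_i needs (4, 5, 1) <= (4, 5, 2) -> finishes; pool += (0, 0, 1) = (4, 5, 3)


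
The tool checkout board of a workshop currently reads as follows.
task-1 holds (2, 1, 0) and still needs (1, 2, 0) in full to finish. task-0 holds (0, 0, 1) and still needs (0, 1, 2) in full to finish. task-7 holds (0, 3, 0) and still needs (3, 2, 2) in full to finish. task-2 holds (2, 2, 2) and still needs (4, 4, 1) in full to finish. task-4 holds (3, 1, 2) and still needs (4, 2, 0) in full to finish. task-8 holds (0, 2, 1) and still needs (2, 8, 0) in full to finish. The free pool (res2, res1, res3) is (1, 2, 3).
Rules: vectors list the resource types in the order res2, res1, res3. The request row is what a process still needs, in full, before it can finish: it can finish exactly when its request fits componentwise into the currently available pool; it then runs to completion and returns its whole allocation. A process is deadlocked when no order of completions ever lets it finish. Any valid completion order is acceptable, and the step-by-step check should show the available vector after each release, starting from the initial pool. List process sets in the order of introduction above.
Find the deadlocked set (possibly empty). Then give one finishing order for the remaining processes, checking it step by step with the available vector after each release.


Deadlocked set: task-2, task-4 and task-8.
Key observation: after task-1, task-0, task-7 the pool peaks at (3, 6, 4), and each blocked process is short somewhere: task-2 on res2; task-4 on res2; task-8 on res1.
One completion order for the rest: task-1, task-0, task-7. Check, step by step:
  pool = (1, 2, 3)
  run task-1 (needs (1, 2, 0), free (1, 2, 3)); after release of (2, 1, 0) the pool is (3, 3, 3)
  run task-0 (needs (0, 1, 2), free (3, 3, 3)); after release of (0, 0, 1) the pool is (3, 3, 4)
  run task-7 (needs (3, 2, 2), free (3, 3, 4)); after release of (0, 3, 0) the pool is (3, 6, 4)
None of the blocked processes ever fits:
  task-2 still needs (4, 4, 1) but only (3, 6, 4) is free — short on res2
  task-4 still needs (4, 2, 0) but only (3, 6, 4) is free — short on res2
  task-8 still needs (2, 8, 0) but only (3, 6, 4) is free — short on res1


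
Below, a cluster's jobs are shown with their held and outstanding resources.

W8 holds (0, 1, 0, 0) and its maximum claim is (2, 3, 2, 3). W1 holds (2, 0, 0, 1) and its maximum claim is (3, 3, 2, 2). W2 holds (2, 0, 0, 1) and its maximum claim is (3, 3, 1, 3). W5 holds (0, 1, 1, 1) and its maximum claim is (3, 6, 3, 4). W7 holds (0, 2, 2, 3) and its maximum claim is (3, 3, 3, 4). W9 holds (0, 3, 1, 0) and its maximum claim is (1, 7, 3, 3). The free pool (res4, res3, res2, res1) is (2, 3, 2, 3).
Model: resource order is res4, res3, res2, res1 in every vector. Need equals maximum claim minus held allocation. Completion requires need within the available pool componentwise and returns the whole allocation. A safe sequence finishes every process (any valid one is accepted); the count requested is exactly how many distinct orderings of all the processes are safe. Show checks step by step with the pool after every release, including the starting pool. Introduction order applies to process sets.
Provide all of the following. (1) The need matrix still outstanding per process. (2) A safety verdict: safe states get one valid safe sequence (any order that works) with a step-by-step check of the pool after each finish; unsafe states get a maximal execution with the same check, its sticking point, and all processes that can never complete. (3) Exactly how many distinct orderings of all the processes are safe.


(1) Remaining need (order res4, res3, res2, res1):
  W8: (2, 2, 2, 3)
  W1: (1, 3, 2, 1)
  W2: (1, 3, 1, 2)
  W5: (3, 5, 2, 3)
  W7: (3, 1, 1, 1)
  W9: (1, 4, 2, 3)
(2) The state is SAFE; one workable sequence: W1, W7, W8, W9, W5, W2.
Key observation: reading the order forward, W1 is the first process whose need (1, 3, 2, 1) meets the free pool (2, 3, 2, 3) exactly on a resource it requests.
Step-by-step check:
  pool = (2, 3, 2, 3)
  run W1 (needs (1, 3, 2, 1), free (2, 3, 2, 3)); after release of (2, 0, 0, 1) the pool is (4, 3, 2, 4)
  run W7 (needs (3, 1, 1, 1), free (4, 3, 2, 4)); after release of (0, 2, 2, 3) the pool is (4, 5, 4, 7)
  run W8 (needs (2, 2, 2, 3), free (4, 5, 4, 7)); after release of (0, 1, 0, 0) the pool is (4, 6, 4, 7)
  run W9 (needs (1, 4, 2, 3), free (4, 6, 4, 7)); after release of (0, 3, 1, 0) the pool is (4, 9, 5, 7)
  run W5 (needs (3, 5, 2, 3), free (4, 9, 5, 7)); after release of (0, 1, 1, 1) the pool is (4, 10, 6, 8)
  run W2 (needs (1, 3, 1, 2), free (4, 10, 6, 8)); after release of (2, 0, 0, 1) the pool is (6, 10, 6, 9)
(3) Exactly 144 of the possible complete orderings are safe sequences.


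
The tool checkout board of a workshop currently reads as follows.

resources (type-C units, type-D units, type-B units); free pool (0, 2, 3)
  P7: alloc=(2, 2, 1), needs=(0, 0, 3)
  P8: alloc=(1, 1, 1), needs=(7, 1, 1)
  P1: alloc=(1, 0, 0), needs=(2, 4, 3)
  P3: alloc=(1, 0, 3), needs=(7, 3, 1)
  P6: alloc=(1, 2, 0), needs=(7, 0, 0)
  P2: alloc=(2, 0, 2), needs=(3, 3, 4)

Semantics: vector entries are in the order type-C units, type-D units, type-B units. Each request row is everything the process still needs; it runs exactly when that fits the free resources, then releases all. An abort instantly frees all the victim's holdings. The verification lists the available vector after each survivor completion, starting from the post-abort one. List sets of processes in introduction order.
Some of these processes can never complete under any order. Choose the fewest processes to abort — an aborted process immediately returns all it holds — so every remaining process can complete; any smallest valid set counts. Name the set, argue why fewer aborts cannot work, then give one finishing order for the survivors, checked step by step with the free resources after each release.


Abort P8 and P3.
Key observation: P6 had no path to completion before; after the abort of P8 and P3 ((2, 1, 4) returned), step 4 is where it fits.
Minimality, checking each single-abort alternative: P7 alone leaves P8 blocked (short on type-C units); P8 alone leaves P3 blocked (short on type-C units); P1 alone leaves P8 blocked (short on type-C units); P3 alone leaves P8 blocked (short on type-C units); P6 alone leaves P8 blocked (short on type-C units); P2 alone leaves P8 blocked (short on type-C units).
One survivor order: P7, P2, P1, P6. Check, step by step (post-abort pool first):
  pool = (2, 3, 7)
  run P7 (needs (0, 0, 3), free (2, 3, 7)); after release of (2, 2, 1) the pool is (4, 5, 8)
  run P2 (needs (3, 3, 4), free (4, 5, 8)); after release of (2, 0, 2) the pool is (6, 5, 10)
  run P1 (needs (2, 4, 3), free (6, 5, 10)); after release of (1, 0, 0) the pool is (7, 5, 10)
  run P6 (needs (7, 0, 0), free (7, 5, 10)); after release of (1, 2, 0) the pool is (8, 7, 10)


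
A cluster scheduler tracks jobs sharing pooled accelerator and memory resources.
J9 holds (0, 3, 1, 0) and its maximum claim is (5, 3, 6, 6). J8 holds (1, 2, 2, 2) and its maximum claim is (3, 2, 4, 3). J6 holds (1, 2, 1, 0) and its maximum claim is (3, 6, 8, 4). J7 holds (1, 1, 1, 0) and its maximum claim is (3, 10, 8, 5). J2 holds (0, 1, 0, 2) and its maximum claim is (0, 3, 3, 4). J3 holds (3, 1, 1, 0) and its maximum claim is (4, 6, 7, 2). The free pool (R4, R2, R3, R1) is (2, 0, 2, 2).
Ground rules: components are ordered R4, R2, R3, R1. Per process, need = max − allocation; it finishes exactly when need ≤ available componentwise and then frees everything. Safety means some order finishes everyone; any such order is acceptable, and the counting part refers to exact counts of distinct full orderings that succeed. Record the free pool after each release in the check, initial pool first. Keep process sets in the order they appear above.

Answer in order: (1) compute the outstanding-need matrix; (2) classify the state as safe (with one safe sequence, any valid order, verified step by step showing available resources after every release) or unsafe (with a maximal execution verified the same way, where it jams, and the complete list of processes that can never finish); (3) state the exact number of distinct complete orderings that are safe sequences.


(1) Outstanding need per process (order R4, R2, R3, R1):
  J9: (5, 0, 5, 6)
  J8: (2, 0, 2, 1)
  J6: (2, 4, 7, 4)
  J7: (2, 9, 7, 5)
  J2: (0, 2, 3, 2)
  J3: (1, 5, 6, 2)
(2) UNSAFE.
Key observation: once J8, J2 finish, the pool peaks at (3, 3, 4, 6) — and every remaining process still needs more R3 than that.
The run J8, J2 cannot be extended any further. Step-by-step check:
  pool = (2, 0, 2, 2)
  J8: need (2, 0, 2, 1) fits (2, 0, 2, 2); releases (1, 2, 2, 2), pool now (3, 2, 4, 4)
  J2: need (0, 2, 3, 2) fits (3, 2, 4, 4); releases (0, 1, 0, 2), pool now (3, 3, 4, 6)
  J9 still needs (5, 0, 5, 6) but only (3, 3, 4, 6) is free — short on R4 and R3
  J6 still needs (2, 4, 7, 4) but only (3, 3, 4, 6) is free — short on R2 and R3
  J7 still needs (2, 9, 7, 5) but only (3, 3, 4, 6) is free — short on R2 and R3
  J3 still needs (1, 5, 6, 2) but only (3, 3, 4, 6) is free — short on R2 and R3
Processes that can never finish: J9, J6, J7 and J3.
(3) Exactly 0 of the possible complete orderings are safe sequences.


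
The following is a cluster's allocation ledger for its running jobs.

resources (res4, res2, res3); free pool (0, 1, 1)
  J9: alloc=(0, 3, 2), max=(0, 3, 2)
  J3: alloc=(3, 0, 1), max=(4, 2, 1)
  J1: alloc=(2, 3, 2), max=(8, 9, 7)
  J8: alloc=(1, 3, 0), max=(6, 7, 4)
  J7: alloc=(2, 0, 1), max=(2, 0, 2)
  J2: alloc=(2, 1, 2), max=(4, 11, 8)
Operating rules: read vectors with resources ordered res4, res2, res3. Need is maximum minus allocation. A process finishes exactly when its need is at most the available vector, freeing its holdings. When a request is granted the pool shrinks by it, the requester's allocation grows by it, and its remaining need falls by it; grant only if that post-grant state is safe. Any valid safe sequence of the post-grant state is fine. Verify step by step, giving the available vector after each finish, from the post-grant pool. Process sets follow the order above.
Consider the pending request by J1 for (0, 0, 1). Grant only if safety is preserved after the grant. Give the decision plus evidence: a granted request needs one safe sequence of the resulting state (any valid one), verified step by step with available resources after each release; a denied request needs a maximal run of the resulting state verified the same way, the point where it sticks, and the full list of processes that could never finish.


GRANT — the state after the grant stays safe, e.g. via J9, J7, J3, J8, J1, J2.
Key observation: with (0, 1, 0) left after the transfer, J9 can run at once — the state stays safe.
Check on the post-grant state, step by step:
  pool = (0, 1, 0)
  J9 needs (0, 0, 0) <= (0, 1, 0) -> finishes; pool += (0, 3, 2) = (0, 4, 2)
  J7 needs (0, 0, 1) <= (0, 4, 2) -> finishes; pool += (2, 0, 1) = (2, 4, 3)
  J3 needs (1, 2, 0) <= (2, 4, 3) -> finishes; pool += (3, 0, 1) = (5, 4, 4)
  J8 needs (5, 4, 4) <= (5, 4, 4) -> finishes; pool += (1, 3, 0) = (6, 7, 4)
  J1 needs (6, 6, 4) <= (6, 7, 4) -> finishes; pool += (2, 3, 3) = (8, 10, 7)
  J2 needs (2, 10, 6) <= (8, 10, 7) -> finishes; pool += (2, 1, 2) = (10, 11, 9)
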